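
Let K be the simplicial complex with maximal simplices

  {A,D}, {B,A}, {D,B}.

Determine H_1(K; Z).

We work with the vertex ordering A < B < D. The simplices of K, each written with vertices in increasing order, are:

  0-simplices (3): A, B, D
  1-simplices (3): AB, AD, BD

Hence C_0 ≅ Z^3, C_1 ≅ Z^3.

∂_1: C_1 → C_0 is given by ∂[p,q] = [q] − [p].
The 3×3 boundary matrix has rank 2 and Smith normal form diag(1,1).

Computing H_k = (kernel of ∂_k) / (image of ∂_{k+1}):

  H_1: rank ker ∂_1 − rank ∂_2 = (3 − 2) − 0 = 1, and there is no ∂_2, so H_1 = Z.

(K is a triangulation of the circle S^1.)

H_1 = Z.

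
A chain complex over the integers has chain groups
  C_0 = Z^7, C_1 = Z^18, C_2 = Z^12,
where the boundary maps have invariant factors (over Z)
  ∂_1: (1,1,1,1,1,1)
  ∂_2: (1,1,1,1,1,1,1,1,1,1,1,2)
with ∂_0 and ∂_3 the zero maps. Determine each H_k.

H_0: b_0 = 7 − 0 − 6 = 1; torsion from ∂_1 factors > 1: none. So H_0 ≅ Z.
H_1: b_1 = 18 − 6 − 12 = 0; torsion from ∂_2 factors > 1: [2]. So H_1 ≅ Z/2Z.
H_2: b_2 = 12 − 12 − 0 = 0; torsion from ∂_3 factors > 1: none. So H_2 ≅ 0.

H_0 ≅ Z,  H_1 ≅ Z/2Z,  H_2 = 0.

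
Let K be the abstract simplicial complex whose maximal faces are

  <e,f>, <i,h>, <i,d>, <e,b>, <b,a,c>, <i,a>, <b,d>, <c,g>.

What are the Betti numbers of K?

Fix the vertex order a < b < c < d < e < f < g < h < i and write every simplex with vertices in increasing order. Then dim K = 2 and the simplices of K are:

  0-simplices (9): a, b, c, d, e, f, g, h, i
  1-simplices (10): ab, ac, ai, bc, bd, be, cg, di, ef, hi
  2-simplices (1): abc

so the chain groups are C_0 ≅ Z^9, C_1 ≅ Z^10, C_2 ≅ Z^1.

∂_1: C_1 → C_0 maps an edge to its endpoints' difference, ∂[p,q] = q − p. For instance
  ∂be = e − b.
This gives a 9×10 integer matrix of rank 8; reducing to Smith normal form yields diagonal entries (1,1,1,1,1,1,1,1).

∂_2: C_2 → C_1 acts by ∂[p,q,r] = [q,r] − [p,r] + [p,q]. For instance
  ∂abc = bc − ac + ab.
This gives a 10×1 integer matrix of rank 1; reducing to Smith normal form yields diagonal entries (1).

Computing H_k = (kernel of ∂_k) / (image of ∂_{k+1}):

  H_0: rank C_0 − rank ∂_1 = 9 − 8 = 1, and the invariant factors of ∂_1 are all 1, so H_0 ≅ Z.
  H_1: rank ker ∂_1 − rank ∂_2 = (10 − 8) − 1 = 1, and the invariant factors of ∂_2 are all 1, so H_1 ≅ Z.
  H_2: rank ker ∂_2 − rank ∂_3 = (1 − 1) − 0 = 0, and there is no ∂_3, so H_2 ≅ 0.

As a check, the Euler characteristic is 9 − 10 + 1 = 0, which agrees with 1 − 1 + 0 = 0.

Hence the Betti numbers are b_0 = 1, b_1 = 1, b_2 = 0.

b_0 = 1, b_1 = 1, b_2 = 0.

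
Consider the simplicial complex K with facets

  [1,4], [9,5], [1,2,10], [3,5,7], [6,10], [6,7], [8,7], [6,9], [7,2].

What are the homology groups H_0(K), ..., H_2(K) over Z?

K has 10 vertices, 13 edges, 2 triangles.
rank ∂_0 = 0, rank ∂_1 = 9 ⇒ b_0 = 10 − 0 − 9 = 1; all invariant factors of ∂_1 are 1 so no torsion. So H_0 = Z.
rank ∂_1 = 9, rank ∂_2 = 2 ⇒ b_1 = 13 − 9 − 2 = 2; all invariant factors of ∂_2 are 1 so no torsion. So H_1 = Z^2.
rank ∂_2 = 2, rank ∂_3 = 0 ⇒ b_2 = 2 − 2 − 0 = 0. So H_2 = 0.

H_0 = Z,  H_1 = Z^2,  H_2 = 0.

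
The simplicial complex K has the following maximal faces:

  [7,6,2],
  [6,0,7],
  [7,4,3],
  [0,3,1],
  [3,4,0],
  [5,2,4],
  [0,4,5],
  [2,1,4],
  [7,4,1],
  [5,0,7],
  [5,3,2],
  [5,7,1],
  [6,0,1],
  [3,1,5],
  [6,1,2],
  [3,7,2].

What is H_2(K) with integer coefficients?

H_2 ≅ Z.

Fix the vertex order 0 < 1 < 2 < 3 < 4 < 5 < 6 < 7 and write every simplex with vertices in increasing order. Then dim K = 2 and the simplices of K are:

  0-simplices (8): [0], [1], [2], [3], [4], [5], [6], [7]
  1-simplices (24): (24 of them)
  2-simplices (16): [0,1,3], [0,1,6], [0,3,4], [0,4,5], [0,5,7], [0,6,7], [1,2,4], [1,2,6], [1,3,5], [1,4,7], [1,5,7], [2,3,5], [2,3,7], [2,4,5], [2,6,7], [3,4,7]

giving chain groups C_0 ≅ Z^8, C_1 ≅ Z^24, C_2 ≅ Z^16.

The boundary map ∂_1: C_1 → C_0 sends each edge [p,q] (with p < q) to q − p.
This gives a 8×24 integer matrix of rank 7; reducing to Smith normal form yields diagonal entries (1,1,1,1,1,1,1).

Boundary ∂_2: C_2 → C_1 sends each 2-simplex [p,q,r] to [q,r] − [p,r] + [p,q]. For instance
  ∂[2,4,5] = [4,5] − [2,5] + [2,4],
  ∂[0,1,3] = [1,3] − [0,3] + [0,1].
The 24×16 boundary matrix has rank 15 and Smith normal form diag(1,1,1,1,1,1,1,1,1,1,1,1,1,1,1).

Computing H_k = (kernel of ∂_k) / (image of ∂_{k+1}):

  H_2: rank ker ∂_2 − rank ∂_3 = (16 − 15) − 0 = 1, and there is no ∂_3, so H_2 ≅ Z.

(K is a triangulation of the torus T^2.)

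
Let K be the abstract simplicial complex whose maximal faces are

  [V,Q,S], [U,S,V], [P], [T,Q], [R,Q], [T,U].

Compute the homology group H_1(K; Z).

H_1 = Z.

Order the vertices as P < Q < R < S < T < U < V. Listing each simplex with vertices in this order, K has dimension 2 with simplices:

  0-simplices (7): P, Q, R, S, T, U, V
  1-simplices (8): QR, QS, QT, QV, SU, SV, TU, UV
  2-simplices (2): QSV, SUV

Hence C_0 ≅ Z^7, C_1 ≅ Z^8, C_2 ≅ Z^2.

Boundary ∂_1: C_1 → C_0 is given by ∂[p,q] = [q] − [p]. For instance
  ∂UV = V − U.
This gives a 7×8 integer matrix of rank 5; reducing to Smith normal form yields diagonal entries (1,1,1,1,1).

∂_2: C_2 → C_1 acts by ∂[p,q,r] = [q,r] − [p,r] + [p,q]. For instance
  ∂QSV = SV − QV + QS,
  ∂SUV = UV − SV + SU.
The resulting 8×2 matrix has rank 2, and its Smith normal form has invariant factors (1,1).

Reading off H_k = ker ∂_k / im ∂_{k+1}:

  H_1: rank ker ∂_1 − rank ∂_2 = (8 − 5) − 2 = 1, and the invariant factors of ∂_2 are all 1, so H_1 = Z.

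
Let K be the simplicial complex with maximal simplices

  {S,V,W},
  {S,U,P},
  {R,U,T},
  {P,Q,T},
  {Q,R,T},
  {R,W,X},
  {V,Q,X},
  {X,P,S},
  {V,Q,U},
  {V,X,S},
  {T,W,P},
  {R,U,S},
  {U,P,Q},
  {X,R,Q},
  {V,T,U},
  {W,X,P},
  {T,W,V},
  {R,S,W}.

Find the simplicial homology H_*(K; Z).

Fix the vertex order P < Q < R < S < T < U < V < W < X and write every simplex with vertices in increasing order. Then dim K = 2 and the simplices of K are:

  0-simplices (9): P, Q, R, S, T, U, V, W, X
  1-simplices (27): PQ, PS, PT, PU, PW, PX, QR, QT, QU, QV, QX, RS, RT, RU, RW, RX, SU, SV, SW, SX, TU, TV, TW, UV, VW, VX, WX
  2-simplices (18): PQT, PQU, PSU, PSX, PTW, PWX, QRT, QRX, QUV, QVX, RSU, RSW, RTU, RWX, SVW, SVX, TUV, TVW

so the chain groups are C_0 ≅ Z^9, C_1 ≅ Z^27, C_2 ≅ Z^18.

∂_1: C_1 → C_0 maps an edge to its endpoints' difference, ∂[p,q] = q − p.
This gives a 9×27 integer matrix of rank 8; reducing to Smith normal form yields diagonal entries (1,1,1,1,1,1,1,1).

The boundary map ∂_2: C_2 → C_1 maps a triangle to the signed sum of its edges. For instance
  ∂QUV = UV − QV + QU,
  ∂TUV = UV − TV + TU.
The resulting 27×18 matrix has rank 18, and its Smith normal form has invariant factors (1,1,1,1,1,1,1,1,1,1,1,1,1,1,1,1,1,2).

Now H_k = ker ∂_k / im ∂_{k+1}, so:

  H_0: rank C_0 − rank ∂_1 = 9 − 8 = 1, and the invariant factors of ∂_1 are all 1, so H_0 = Z.
  H_1: rank ker ∂_1 − rank ∂_2 = (27 − 8) − 18 = 1, and ∂_2 has invariant factor 2 > 1, so H_1 = Z ⊕ Z/2.
  H_2: rank ker ∂_2 − rank ∂_3 = (18 − 18) − 0 = 0, and there is no ∂_3, so H_2 = 0.

As a check, the Euler characteristic is 9 − 27 + 18 = 0, which agrees with 1 − 1 + 0 = 0.

H_0 ≅ Z,  H_1 ≅ Z ⊕ Z/2,  H_2 = 0.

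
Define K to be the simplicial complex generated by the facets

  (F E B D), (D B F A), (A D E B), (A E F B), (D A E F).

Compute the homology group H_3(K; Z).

Order the vertices as A < B < D < E < F. Listing each simplex with vertices in this order, K has dimension 3 with simplices:

  0-simplices (5): A, B, D, E, F
  1-simplices (10): AB, AD, AE, AF, BD, BE, BF, DE, DF, EF
  2-simplices (10): ABD, ABE, ABF, ADE, ADF, AEF, BDE, BDF, BEF, DEF
  3-simplices (5): ABDE, ABDF, ABEF, ADEF, BDEF

Hence C_0 ≅ Z^5, C_1 ≅ Z^10, C_2 ≅ Z^10, C_3 ≅ Z^5.

Boundary ∂_1: C_1 → C_0 sends each edge [p,q] (with p < q) to q − p.
The 5×10 boundary matrix has rank 4 and Smith normal form diag(1,1,1,1).

∂_2: C_2 → C_1 sends each 2-simplex [p,q,r] to [q,r] − [p,r] + [p,q]. For instance
  ∂BDE = DE − BE + BD,
  ∂ADF = DF − AF + AD.
The 10×10 boundary matrix has rank 6 and Smith normal form diag(1,1,1,1,1,1).

∂_3: C_3 → C_2 sends each 3-simplex σ to the alternating sum Σ_i (−1)^i (σ with its i-th vertex removed). For instance
  ∂BDEF = DEF − BEF + BDF − BDE,
  ∂ADEF = DEF − AEF + ADF − ADE.
As a 10×5 matrix over Z this has rank 4, with invariant factors (1,1,1,1).

Now H_k = ker ∂_k / im ∂_{k+1}, so:

  H_3: rank ker ∂_3 − rank ∂_4 = (5 − 4) − 0 = 1, and there is no ∂_4, so H_3 = Z.

(K is a triangulation of the 3-sphere S^3.)

H_3 ≅ Z.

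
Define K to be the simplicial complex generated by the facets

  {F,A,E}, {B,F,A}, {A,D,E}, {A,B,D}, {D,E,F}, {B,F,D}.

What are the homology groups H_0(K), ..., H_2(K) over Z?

Take the total order A < B < D < E < F on the vertex set. Then K (dimension 2) consists of the simplices:

  0-simplices (5): A, B, D, E, F
  1-simplices (9): AB, AD, AE, AF, BD, BF, DE, DF, EF
  2-simplices (6): ABD, ABF, ADE, AEF, BDF, DEF

Hence C_0 ≅ Z^5, C_1 ≅ Z^9, C_2 ≅ Z^6.

The boundary map ∂_1: C_1 → C_0 sends each edge [p,q] (with p < q) to q − p.
The 5×9 boundary matrix has rank 4 and Smith normal form diag(1,1,1,1).

The boundary map ∂_2: C_2 → C_1 maps a triangle to the signed sum of its edges. For instance
  ∂ADE = DE − AE + AD,
  ∂BDF = DF − BF + BD.
This gives a 9×6 integer matrix of rank 5; reducing to Smith normal form yields diagonal entries (1,1,1,1,1).

Computing H_k = (kernel of ∂_k) / (image of ∂_{k+1}):

  H_0: rank C_0 − rank ∂_1 = 5 − 4 = 1, and the invariant factors of ∂_1 are all 1, so H_0 ≅ Z.
  H_1: rank ker ∂_1 − rank ∂_2 = (9 − 4) − 5 = 0, and the invariant factors of ∂_2 are all 1, so H_1 ≅ 0.
  H_2: rank ker ∂_2 − rank ∂_3 = (6 − 5) − 0 = 1, and there is no ∂_3, so H_2 ≅ Z.

As a check, the Euler characteristic is 5 − 9 + 6 = 2, which agrees with 1 − 0 + 1 = 2.
(K is a triangulation of the 2-sphere S^2.)

H_0 = Z,  H_1 = 0,  H_2 = Z.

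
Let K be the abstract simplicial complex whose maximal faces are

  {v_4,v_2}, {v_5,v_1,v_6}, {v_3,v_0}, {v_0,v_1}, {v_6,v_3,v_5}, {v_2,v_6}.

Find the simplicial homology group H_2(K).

Order the vertices as v_0 < v_1 < v_2 < v_3 < v_4 < v_5 < v_6. Listing each simplex with vertices in this order, K has dimension 2 with simplices:

  0-simplices (7): [v_0], [v_1], [v_2], [v_3], [v_4], [v_5], [v_6]
  1-simplices (9): [v_0,v_1], [v_0,v_3], [v_1,v_5], [v_1,v_6], [v_2,v_4], [v_2,v_6], [v_3,v_5], [v_3,v_6], [v_5,v_6]
  2-simplices (2): [v_1,v_5,v_6], [v_3,v_5,v_6]

so the chain groups are C_0 ≅ Z^7, C_1 ≅ Z^9, C_2 ≅ Z^2.

Boundary ∂_1: C_1 → C_0 sends each edge [p,q] (with p < q) to q − p.
The resulting 7×9 matrix has rank 6, and its Smith normal form has invariant factors (1,1,1,1,1,1).

Boundary ∂_2: C_2 → C_1 sends each 2-simplex [p,q,r] to [q,r] − [p,r] + [p,q]. For instance
  ∂[v_3,v_5,v_6] = [v_5,v_6] − [v_3,v_6] + [v_3,v_5],
  ∂[v_1,v_5,v_6] = [v_5,v_6] − [v_1,v_6] + [v_1,v_5].
This gives a 9×2 integer matrix of rank 2; reducing to Smith normal form yields diagonal entries (1,1).

Computing H_k = (kernel of ∂_k) / (image of ∂_{k+1}):

  H_2: rank ker ∂_2 − rank ∂_3 = (2 − 2) − 0 = 0, and there is no ∂_3, so H_2 = 0.

H_2 = 0.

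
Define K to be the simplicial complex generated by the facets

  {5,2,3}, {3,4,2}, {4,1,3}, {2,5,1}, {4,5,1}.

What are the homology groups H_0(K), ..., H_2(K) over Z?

We work with the vertex ordering 1 < 2 < 3 < 4 < 5. The simplices of K, each written with vertices in increasing order, are:

  0-simplices (5): [1], [2], [3], [4], [5]
  1-simplices (10): [1,2], [1,3], [1,4], [1,5], [2,3], [2,4], [2,5], [3,4], [3,5], [4,5]
  2-simplices (5): [1,2,5], [1,3,4], [1,4,5], [2,3,4], [2,3,5]

Hence C_0 ≅ Z^5, C_1 ≅ Z^10, C_2 ≅ Z^5.

∂_1: C_1 → C_0 maps an edge to its endpoints' difference, ∂[p,q] = q − p.
As a 5×10 matrix over Z this has rank 4, with invariant factors (1,1,1,1).

∂_2: C_2 → C_1 sends each 2-simplex [p,q,r] to [q,r] − [p,r] + [p,q]. For instance
  ∂[1,4,5] = [4,5] − [1,5] + [1,4],
  ∂[2,3,4] = [3,4] − [2,4] + [2,3].
The 10×5 boundary matrix has rank 5 and Smith normal form diag(1,1,1,1,1).

Now H_k = ker ∂_k / im ∂_{k+1}, so:

  H_0: rank C_0 − rank ∂_1 = 5 − 4 = 1, and the invariant factors of ∂_1 are all 1, so H_0 ≅ Z.
  H_1: rank ker ∂_1 − rank ∂_2 = (10 − 4) − 5 = 1, and the invariant factors of ∂_2 are all 1, so H_1 ≅ Z.
  H_2: rank ker ∂_2 − rank ∂_3 = (5 − 5) − 0 = 0, and there is no ∂_3, so H_2 ≅ 0.

(K is a triangulation of the Möbius band.)

H_0 = Z,  H_1 = Z,  H_2 = 0.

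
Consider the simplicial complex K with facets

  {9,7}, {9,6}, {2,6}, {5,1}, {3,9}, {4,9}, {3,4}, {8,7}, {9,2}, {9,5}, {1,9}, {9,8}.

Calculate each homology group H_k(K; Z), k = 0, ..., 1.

H_0 ≅ Z,  H_1 ≅ Z^4.

We work with the vertex ordering 1 < 2 < 3 < 4 < 5 < 6 < 7 < 8 < 9. The simplices of K, each written with vertices in increasing order, are:

  0-simplices (9): [1], [2], [3], [4], [5], [6], [7], [8], [9]
  1-simplices (12): [1,5], [1,9], [2,6], [2,9], [3,4], [3,9], [4,9], [5,9], [6,9], [7,8], [7,9], [8,9]

so the chain groups are C_0 ≅ Z^9, C_1 ≅ Z^12.

The boundary map ∂_1: C_1 → C_0 sends each edge [p,q] (with p < q) to q − p.
The resulting 9×12 matrix has rank 8, and its Smith normal form has invariant factors (1,1,1,1,1,1,1,1).

Computing H_k = (kernel of ∂_k) / (image of ∂_{k+1}):

  H_0: rank C_0 − rank ∂_1 = 9 − 8 = 1, and the invariant factors of ∂_1 are all 1, so H_0 ≅ Z.
  H_1: rank ker ∂_1 − rank ∂_2 = (12 − 8) − 0 = 4, and there is no ∂_2, so H_1 ≅ Z^4.

(K is a triangulation of a wedge of 4 circles.)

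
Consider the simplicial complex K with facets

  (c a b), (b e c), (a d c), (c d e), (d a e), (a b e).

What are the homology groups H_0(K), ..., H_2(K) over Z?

Fix the vertex order a < b < c < d < e and write every simplex with vertices in increasing order. Then dim K = 2 and the simplices of K are:

  0-simplices (5): a, b, c, d, e
  1-simplices (9): ab, ac, ad, ae, bc, be, cd, ce, de
  2-simplices (6): abc, abe, acd, ade, bce, cde

so the chain groups are C_0 ≅ Z^5, C_1 ≅ Z^9, C_2 ≅ Z^6.

Boundary ∂_1: C_1 → C_0 sends each edge [p,q] (with p < q) to q − p. For instance
  ∂cd = d − c.
As a 5×9 matrix over Z this has rank 4, with invariant factors (1,1,1,1).

∂_2: C_2 → C_1 maps a triangle to the signed sum of its edges. For instance
  ∂abc = bc − ac + ab,
  ∂abe = be − ae + ab.
As a 9×6 matrix over Z this has rank 5, with invariant factors (1,1,1,1,1).

From H_k ≅ ker(∂_k) / im(∂_{k+1}) we obtain:

  H_0: rank C_0 − rank ∂_1 = 5 − 4 = 1, and the invariant factors of ∂_1 are all 1, so H_0 ≅ Z.
  H_1: rank ker ∂_1 − rank ∂_2 = (9 − 4) − 5 = 0, and the invariant factors of ∂_2 are all 1, so H_1 ≅ 0.
  H_2: rank ker ∂_2 − rank ∂_3 = (6 − 5) − 0 = 1, and there is no ∂_3, so H_2 ≅ Z.

(K is a triangulation of the 2-sphere S^2.)

H_0 = Z,  H_1 = 0,  H_2 = Z.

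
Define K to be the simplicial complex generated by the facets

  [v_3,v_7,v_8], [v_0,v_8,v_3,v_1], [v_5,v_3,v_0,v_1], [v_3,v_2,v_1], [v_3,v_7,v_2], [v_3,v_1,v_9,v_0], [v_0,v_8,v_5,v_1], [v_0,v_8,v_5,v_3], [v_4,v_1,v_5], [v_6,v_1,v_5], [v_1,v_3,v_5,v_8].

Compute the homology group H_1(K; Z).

H_1 ≅ 0.

We work with the vertex ordering v_0 < v_1 < v_2 < v_3 < v_4 < v_5 < v_6 < v_7 < v_8 < v_9. The simplices of K, each written with vertices in increasing order, are:

  0-simplices (10): [v_0], [v_1], [v_2], [v_3], [v_4], [v_5], [v_6], [v_7], [v_8], [v_9]
  1-simplices (22): (22 of them)
  2-simplices (18): (18 of them)
  3-simplices (6): [v_0,v_1,v_3,v_5], [v_0,v_1,v_3,v_8], [v_0,v_1,v_3,v_9], [v_0,v_1,v_5,v_8], [v_0,v_3,v_5,v_8], [v_1,v_3,v_5,v_8]

so the chain groups are C_0 ≅ Z^10, C_1 ≅ Z^22, C_2 ≅ Z^18, C_3 ≅ Z^6.

∂_1: C_1 → C_0 sends each edge [p,q] (with p < q) to q − p.
The 10×22 boundary matrix has rank 9 and Smith normal form diag(1,1,1,1,1,1,1,1,1).

The boundary map ∂_2: C_2 → C_1 maps a triangle to the signed sum of its edges. For instance
  ∂[v_0,v_3,v_5] = [v_3,v_5] − [v_0,v_5] + [v_0,v_3],
  ∂[v_3,v_7,v_8] = [v_7,v_8] − [v_3,v_8] + [v_3,v_7].
This gives a 22×18 integer matrix of rank 13; reducing to Smith normal form yields diagonal entries (1,1,1,1,1,1,1,1,1,1,1,1,1).

The boundary map ∂_3: C_3 → C_2 sends each 3-simplex σ to the alternating sum Σ_i (−1)^i (σ with its i-th vertex removed). For instance
  ∂[v_0,v_1,v_3,v_5] = [v_1,v_3,v_5] − [v_0,v_3,v_5] + [v_0,v_1,v_5] − [v_0,v_1,v_3],
  ∂[v_0,v_1,v_5,v_8] = [v_1,v_5,v_8] − [v_0,v_5,v_8] + [v_0,v_1,v_8] − [v_0,v_1,v_5].
This gives a 18×6 integer matrix of rank 5; reducing to Smith normal form yields diagonal entries (1,1,1,1,1).

Now H_k = ker ∂_k / im ∂_{k+1}, so:

  H_1: rank ker ∂_1 − rank ∂_2 = (22 − 9) − 13 = 0, and the invariant factors of ∂_2 are all 1, so H_1 = 0.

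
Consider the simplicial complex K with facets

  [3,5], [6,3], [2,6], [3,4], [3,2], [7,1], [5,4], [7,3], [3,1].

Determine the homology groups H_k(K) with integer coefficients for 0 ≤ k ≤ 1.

We work with the vertex ordering 1 < 2 < 3 < 4 < 5 < 6 < 7. The simplices of K, each written with vertices in increasing order, are:

  0-simplices (7): [1], [2], [3], [4], [5], [6], [7]
  1-simplices (9): [1,3], [1,7], [2,3], [2,6], [3,4], [3,5], [3,6], [3,7], [4,5]

Hence C_0 ≅ Z^7, C_1 ≅ Z^9.

Boundary ∂_1: C_1 → C_0 is given by ∂[p,q] = [q] − [p].
This gives a 7×9 integer matrix of rank 6; reducing to Smith normal form yields diagonal entries (1,1,1,1,1,1).

Now H_k = ker ∂_k / im ∂_{k+1}, so:

  H_0: rank C_0 − rank ∂_1 = 7 − 6 = 1, and the invariant factors of ∂_1 are all 1, so H_0 ≅ Z.
  H_1: rank ker ∂_1 − rank ∂_2 = (9 − 6) − 0 = 3, and there is no ∂_2, so H_1 ≅ Z^3.

(K is a triangulation of a wedge of 3 circles.)

H_0 ≅ Z,  H_1 ≅ Z^3.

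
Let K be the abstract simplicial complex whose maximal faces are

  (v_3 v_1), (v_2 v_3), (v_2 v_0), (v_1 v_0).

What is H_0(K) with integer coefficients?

H_0 ≅ Z.

We work with the vertex ordering v_0 < v_1 < v_2 < v_3. The simplices of K, each written with vertices in increasing order, are:

  0-simplices (4): [v_0], [v_1], [v_2], [v_3]
  1-simplices (4): [v_0,v_1], [v_0,v_2], [v_1,v_3], [v_2,v_3]

giving chain groups C_0 ≅ Z^4, C_1 ≅ Z^4.

Boundary ∂_1: C_1 → C_0 sends each edge [p,q] (with p < q) to q − p.
As a 4×4 matrix over Z this has rank 3, with invariant factors (1,1,1).

From H_k ≅ ker(∂_k) / im(∂_{k+1}) we obtain:

  H_0: rank C_0 − rank ∂_1 = 4 − 3 = 1, and the invariant factors of ∂_1 are all 1, so H_0 ≅ Z.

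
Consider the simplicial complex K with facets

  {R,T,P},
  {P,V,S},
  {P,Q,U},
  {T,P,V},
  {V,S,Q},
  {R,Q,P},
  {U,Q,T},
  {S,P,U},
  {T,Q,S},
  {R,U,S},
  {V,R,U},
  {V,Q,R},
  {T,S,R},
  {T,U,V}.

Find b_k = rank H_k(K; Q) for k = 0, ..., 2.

K has 7 vertices, 21 edges, 14 triangles.
rank ∂_0 = 0, rank ∂_1 = 6 ⇒ b_0 = 7 − 0 − 6 = 1; all invariant factors of ∂_1 are 1 so no torsion. So H_0 = Z.
rank ∂_1 = 6, rank ∂_2 = 13 ⇒ b_1 = 21 − 6 − 13 = 2; all invariant factors of ∂_2 are 1 so no torsion. So H_1 = Z^2.
rank ∂_2 = 13, rank ∂_3 = 0 ⇒ b_2 = 14 − 13 − 0 = 1. So H_2 = Z.

b_0 = 1, b_1 = 2, b_2 = 1.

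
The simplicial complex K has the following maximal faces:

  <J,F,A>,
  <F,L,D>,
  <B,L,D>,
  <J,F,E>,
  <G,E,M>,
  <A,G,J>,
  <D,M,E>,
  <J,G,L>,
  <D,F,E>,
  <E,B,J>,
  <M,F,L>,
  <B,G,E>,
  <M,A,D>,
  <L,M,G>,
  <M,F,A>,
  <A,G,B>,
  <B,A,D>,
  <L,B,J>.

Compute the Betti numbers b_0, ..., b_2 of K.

b_0 = 1, b_1 = 1, b_2 = 0.

Order the vertices as A < B < D < E < F < G < J < L < M. Listing each simplex with vertices in this order, K has dimension 2 with simplices:

  0-simplices (9): A, B, D, E, F, G, J, L, M
  1-simplices (27): AB, AD, AF, AG, AJ, AM, BD, BE, BG, BJ, BL, DE, DF, DL, DM, EF, EG, EJ, EM, FJ, FL, FM, GJ, GL, GM, JL, LM
  2-simplices (18): ABD, ABG, ADM, AFJ, AFM, AGJ, BDL, BEG, BEJ, BJL, DEF, DEM, DFL, EFJ, EGM, FLM, GJL, GLM

so the chain groups are C_0 ≅ Z^9, C_1 ≅ Z^27, C_2 ≅ Z^18.

Boundary ∂_1: C_1 → C_0 maps an edge to its endpoints' difference, ∂[p,q] = q − p. For instance
  ∂FJ = J − F.
The resulting 9×27 matrix has rank 8, and its Smith normal form has invariant factors (1,1,1,1,1,1,1,1).

∂_2: C_2 → C_1 acts by ∂[p,q,r] = [q,r] − [p,r] + [p,q]. For instance
  ∂EGM = GM − EM + EG,
  ∂ADM = DM − AM + AD.
As a 27×18 matrix over Z this has rank 18, with invariant factors (1,1,1,1,1,1,1,1,1,1,1,1,1,1,1,1,1,2).

Now H_k = ker ∂_k / im ∂_{k+1}, so:

  H_0: rank C_0 − rank ∂_1 = 9 − 8 = 1, and the invariant factors of ∂_1 are all 1, so H_0 ≅ Z.
  H_1: rank ker ∂_1 − rank ∂_2 = (27 − 8) − 18 = 1, and ∂_2 has invariant factor 2 > 1, so H_1 ≅ Z ⊕ Z/2.
  H_2: rank ker ∂_2 − rank ∂_3 = (18 − 18) − 0 = 0, and there is no ∂_3, so H_2 ≅ 0.

Hence the Betti numbers are b_0 = 1, b_1 = 1, b_2 = 0.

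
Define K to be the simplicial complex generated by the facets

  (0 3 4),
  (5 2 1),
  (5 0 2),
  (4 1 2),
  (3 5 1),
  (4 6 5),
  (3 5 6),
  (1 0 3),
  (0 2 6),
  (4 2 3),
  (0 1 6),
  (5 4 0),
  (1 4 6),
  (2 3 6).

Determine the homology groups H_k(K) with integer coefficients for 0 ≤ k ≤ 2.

H_0 ≅ Z,  H_1 ≅ Z^2,  H_2 ≅ Z.

Order the vertices as 0 < 1 < 2 < 3 < 4 < 5 < 6. Listing each simplex with vertices in this order, K has dimension 2 with simplices:

  0-simplices (7): [0], [1], [2], [3], [4], [5], [6]
  1-simplices (21): [0,1], [0,2], [0,3], [0,4], [0,5], [0,6], [1,2], [1,3], [1,4], [1,5], [1,6], [2,3], [2,4], [2,5], [2,6], [3,4], [3,5], [3,6], [4,5], [4,6], [5,6]
  2-simplices (14): [0,1,3], [0,1,6], [0,2,5], [0,2,6], [0,3,4], [0,4,5], [1,2,4], [1,2,5], [1,3,5], [1,4,6], [2,3,4], [2,3,6], [3,5,6], [4,5,6]

Hence C_0 ≅ Z^7, C_1 ≅ Z^21, C_2 ≅ Z^14.

Boundary ∂_1: C_1 → C_0 maps an edge to its endpoints' difference, ∂[p,q] = q − p.
This gives a 7×21 integer matrix of rank 6; reducing to Smith normal form yields diagonal entries (1,1,1,1,1,1).

The boundary map ∂_2: C_2 → C_1 maps a triangle to the signed sum of its edges. For instance
  ∂[0,3,4] = [3,4] − [0,4] + [0,3],
  ∂[0,2,5] = [2,5] − [0,5] + [0,2].
This gives a 21×14 integer matrix of rank 13; reducing to Smith normal form yields diagonal entries (1,1,1,1,1,1,1,1,1,1,1,1,1).

Computing H_k = (kernel of ∂_k) / (image of ∂_{k+1}):

  H_0: rank C_0 − rank ∂_1 = 7 − 6 = 1, and the invariant factors of ∂_1 are all 1, so H_0 = Z.
  H_1: rank ker ∂_1 − rank ∂_2 = (21 − 6) − 13 = 2, and the invariant factors of ∂_2 are all 1, so H_1 = Z^2.
  H_2: rank ker ∂_2 − rank ∂_3 = (14 − 13) − 0 = 1, and there is no ∂_3, so H_2 = Z.

As a check, the Euler characteristic is 7 − 21 + 14 = 0, which agrees with 1 − 2 + 1 = 0.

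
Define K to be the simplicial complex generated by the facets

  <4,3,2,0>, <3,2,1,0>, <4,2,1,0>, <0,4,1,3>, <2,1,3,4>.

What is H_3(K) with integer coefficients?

K has 5 vertices, 10 edges, 10 triangles, 5 3-simplices.
rank ∂_3 = 4, rank ∂_4 = 0 ⇒ b_3 = 5 − 4 − 0 = 1. So H_3 = Z.

H_3 = Z.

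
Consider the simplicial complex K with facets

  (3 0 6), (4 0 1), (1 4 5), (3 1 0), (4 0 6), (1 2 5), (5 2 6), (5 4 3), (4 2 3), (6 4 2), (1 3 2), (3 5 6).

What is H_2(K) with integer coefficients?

Order the vertices as 0 < 1 < 2 < 3 < 4 < 5 < 6. Listing each simplex with vertices in this order, K has dimension 2 with simplices:

  0-simplices (7): [0], [1], [2], [3], [4], [5], [6]
  1-simplices (18): [0,1], [0,3], [0,4], [0,6], [1,2], [1,3], [1,4], [1,5], [2,3], [2,4], [2,5], [2,6], [3,4], [3,5], [3,6], [4,5], [4,6], [5,6]
  2-simplices (12): [0,1,3], [0,1,4], [0,3,6], [0,4,6], [1,2,3], [1,2,5], [1,4,5], [2,3,4], [2,4,6], [2,5,6], [3,4,5], [3,5,6]

Hence C_0 ≅ Z^7, C_1 ≅ Z^18, C_2 ≅ Z^12.

The boundary map ∂_1: C_1 → C_0 maps an edge to its endpoints' difference, ∂[p,q] = q − p. For instance
  ∂[5,6] = [6] − [5].
As a 7×18 matrix over Z this has rank 6, with invariant factors (1,1,1,1,1,1).

∂_2: C_2 → C_1 acts by ∂[p,q,r] = [q,r] − [p,r] + [p,q]. For instance
  ∂[3,4,5] = [4,5] − [3,5] + [3,4],
  ∂[0,1,4] = [1,4] − [0,4] + [0,1].
The resulting 18×12 matrix has rank 12, and its Smith normal form has invariant factors (1,1,1,1,1,1,1,1,1,1,1,2).

Computing H_k = (kernel of ∂_k) / (image of ∂_{k+1}):

  H_2: rank ker ∂_2 − rank ∂_3 = (12 − 12) − 0 = 0, and there is no ∂_3, so H_2 = 0.

(K is a triangulation of the real projective plane RP^2.)

H_2 = 0.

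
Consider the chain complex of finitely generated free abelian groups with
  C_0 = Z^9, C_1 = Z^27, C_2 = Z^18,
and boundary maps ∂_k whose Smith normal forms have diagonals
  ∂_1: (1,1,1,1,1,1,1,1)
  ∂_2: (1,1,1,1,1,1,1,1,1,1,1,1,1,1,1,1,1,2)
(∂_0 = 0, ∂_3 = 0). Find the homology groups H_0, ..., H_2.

H_0 ≅ Z,  H_1 ≅ Z ⊕ Z/2,  H_2 = 0.

H_0: b_0 = 9 − 0 − 8 = 1; torsion from ∂_1 factors > 1: none. So H_0 ≅ Z.
H_1: b_1 = 27 − 8 − 18 = 1; torsion from ∂_2 factors > 1: [2]. So H_1 ≅ Z ⊕ Z/2.
H_2: b_2 = 18 − 18 − 0 = 0; torsion from ∂_3 factors > 1: none. So H_2 ≅ 0.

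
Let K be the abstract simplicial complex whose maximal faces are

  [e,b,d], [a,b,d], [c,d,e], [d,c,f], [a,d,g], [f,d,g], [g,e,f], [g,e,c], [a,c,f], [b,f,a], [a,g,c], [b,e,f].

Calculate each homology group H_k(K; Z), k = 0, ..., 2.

Order the vertices as a < b < c < d < e < f < g. Listing each simplex with vertices in this order, K has dimension 2 with simplices:

  0-simplices (7): a, b, c, d, e, f, g
  1-simplices (18): ab, ac, ad, af, ag, bd, be, bf, cd, ce, cf, cg, de, df, dg, ef, eg, fg
  2-simplices (12): abd, abf, acf, acg, adg, bde, bef, cde, cdf, ceg, dfg, efg

Hence C_0 ≅ Z^7, C_1 ≅ Z^18, C_2 ≅ Z^12.

∂_1: C_1 → C_0 is given by ∂[p,q] = [q] − [p].
The 7×18 boundary matrix has rank 6 and Smith normal form diag(1,1,1,1,1,1).

∂_2: C_2 → C_1 acts by ∂[p,q,r] = [q,r] − [p,r] + [p,q]. For instance
  ∂bef = ef − bf + be,
  ∂bde = de − be + bd.
This gives a 18×12 integer matrix of rank 12; reducing to Smith normal form yields diagonal entries (1,1,1,1,1,1,1,1,1,1,1,2).

From H_k ≅ ker(∂_k) / im(∂_{k+1}) we obtain:

  H_0: rank C_0 − rank ∂_1 = 7 − 6 = 1, and the invariant factors of ∂_1 are all 1, so H_0 ≅ Z.
  H_1: rank ker ∂_1 − rank ∂_2 = (18 − 6) − 12 = 0, and ∂_2 has invariant factor 2 > 1, so H_1 ≅ Z/2.
  H_2: rank ker ∂_2 − rank ∂_3 = (12 − 12) − 0 = 0, and there is no ∂_3, so H_2 ≅ 0.

H_0 ≅ Z,  H_1 ≅ Z/2,  H_2 = 0.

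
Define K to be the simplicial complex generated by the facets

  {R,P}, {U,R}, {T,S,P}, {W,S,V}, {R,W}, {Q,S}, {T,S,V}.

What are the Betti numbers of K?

Fix the vertex order P < Q < R < S < T < U < V < W and write every simplex with vertices in increasing order. Then dim K = 2 and the simplices of K are:

  0-simplices (8): P, Q, R, S, T, U, V, W
  1-simplices (11): PR, PS, PT, QS, RU, RW, ST, SV, SW, TV, VW
  2-simplices (3): PST, STV, SVW

so the chain groups are C_0 ≅ Z^8, C_1 ≅ Z^11, C_2 ≅ Z^3.

The boundary map ∂_1: C_1 → C_0 is given by ∂[p,q] = [q] − [p].
The 8×11 boundary matrix has rank 7 and Smith normal form diag(1,1,1,1,1,1,1).

The boundary map ∂_2: C_2 → C_1 acts by ∂[p,q,r] = [q,r] − [p,r] + [p,q]. For instance
  ∂SVW = VW − SW + SV,
  ∂PST = ST − PT + PS.
As a 11×3 matrix over Z this has rank 3, with invariant factors (1,1,1).

Computing H_k = (kernel of ∂_k) / (image of ∂_{k+1}):

  H_0: rank C_0 − rank ∂_1 = 8 − 7 = 1, and the invariant factors of ∂_1 are all 1, so H_0 = Z.
  H_1: rank ker ∂_1 − rank ∂_2 = (11 − 7) − 3 = 1, and the invariant factors of ∂_2 are all 1, so H_1 = Z.
  H_2: rank ker ∂_2 − rank ∂_3 = (3 − 3) − 0 = 0, and there is no ∂_3, so H_2 = 0.

Hence the Betti numbers are b_0 = 1, b_1 = 1, b_2 = 0.

b_0 = 1, b_1 = 1, b_2 = 0.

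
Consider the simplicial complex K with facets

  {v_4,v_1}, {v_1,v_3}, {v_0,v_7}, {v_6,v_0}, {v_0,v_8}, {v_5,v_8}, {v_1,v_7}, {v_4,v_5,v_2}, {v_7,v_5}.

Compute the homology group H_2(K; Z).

H_2 = 0.

Fix the vertex order v_0 < v_1 < v_2 < v_3 < v_4 < v_5 < v_6 < v_7 < v_8 and write every simplex with vertices in increasing order. Then dim K = 2 and the simplices of K are:

  0-simplices (9): [v_0], [v_1], [v_2], [v_3], [v_4], [v_5], [v_6], [v_7], [v_8]
  1-simplices (11): [v_0,v_6], [v_0,v_7], [v_0,v_8], [v_1,v_3], [v_1,v_4], [v_1,v_7], [v_2,v_4], [v_2,v_5], [v_4,v_5], [v_5,v_7], [v_5,v_8]
  2-simplices (1): [v_2,v_4,v_5]

so the chain groups are C_0 ≅ Z^9, C_1 ≅ Z^11, C_2 ≅ Z^1.

The boundary map ∂_1: C_1 → C_0 is given by ∂[p,q] = [q] − [p].
As a 9×11 matrix over Z this has rank 8, with invariant factors (1,1,1,1,1,1,1,1).

The boundary map ∂_2: C_2 → C_1 acts by ∂[p,q,r] = [q,r] − [p,r] + [p,q]. For instance
  ∂[v_2,v_4,v_5] = [v_4,v_5] − [v_2,v_5] + [v_2,v_4].
The resulting 11×1 matrix has rank 1, and its Smith normal form has invariant factors (1).

Reading off H_k = ker ∂_k / im ∂_{k+1}:

  H_2: rank ker ∂_2 − rank ∂_3 = (1 − 1) − 0 = 0, and there is no ∂_3, so H_2 ≅ 0.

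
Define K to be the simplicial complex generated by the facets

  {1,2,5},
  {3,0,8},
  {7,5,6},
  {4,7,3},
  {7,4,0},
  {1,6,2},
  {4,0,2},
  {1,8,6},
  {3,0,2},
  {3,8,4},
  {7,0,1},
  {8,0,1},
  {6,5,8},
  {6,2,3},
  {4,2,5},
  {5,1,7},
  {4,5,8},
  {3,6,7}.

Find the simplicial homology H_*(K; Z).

We work with the vertex ordering 0 < 1 < 2 < 3 < 4 < 5 < 6 < 7 < 8. The simplices of K, each written with vertices in increasing order, are:

  0-simplices (9): [0], [1], [2], [3], [4], [5], [6], [7], [8]
  1-simplices (27): (27 of them)
  2-simplices (18): [0,1,7], [0,1,8], [0,2,3], [0,2,4], [0,3,8], [0,4,7], [1,2,5], [1,2,6], [1,5,7], [1,6,8], [2,3,6], [2,4,5], [3,4,7], [3,4,8], [3,6,7], [4,5,8], [5,6,7], [5,6,8]

giving chain groups C_0 ≅ Z^9, C_1 ≅ Z^27, C_2 ≅ Z^18.

Boundary ∂_1: C_1 → C_0 sends each edge [p,q] (with p < q) to q − p. For instance
  ∂[4,5] = [5] − [4].
The resulting 9×27 matrix has rank 8, and its Smith normal form has invariant factors (1,1,1,1,1,1,1,1).

The boundary map ∂_2: C_2 → C_1 acts by ∂[p,q,r] = [q,r] − [p,r] + [p,q]. For instance
  ∂[1,5,7] = [5,7] − [1,7] + [1,5],
  ∂[5,6,8] = [6,8] − [5,8] + [5,6].
This gives a 27×18 integer matrix of rank 18; reducing to Smith normal form yields diagonal entries (1,1,1,1,1,1,1,1,1,1,1,1,1,1,1,1,1,2).

Reading off H_k = ker ∂_k / im ∂_{k+1}:

  H_0: rank C_0 − rank ∂_1 = 9 − 8 = 1, and the invariant factors of ∂_1 are all 1, so H_0 = Z.
  H_1: rank ker ∂_1 − rank ∂_2 = (27 − 8) − 18 = 1, and ∂_2 has invariant factor 2 > 1, so H_1 = Z × Z/2.
  H_2: rank ker ∂_2 − rank ∂_3 = (18 − 18) − 0 = 0, and there is no ∂_3, so H_2 = 0.

As a check, the Euler characteristic is 9 − 27 + 18 = 0, which agrees with 1 − 1 + 0 = 0.
(K is a triangulation of the Klein bottle.)

H_0 = Z,  H_1 = Z × Z/2,  H_2 = 0.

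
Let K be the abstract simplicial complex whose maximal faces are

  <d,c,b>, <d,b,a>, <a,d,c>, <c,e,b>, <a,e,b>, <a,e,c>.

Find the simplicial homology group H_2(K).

Take the total order a < b < c < d < e on the vertex set. Then K (dimension 2) consists of the simplices:

  0-simplices (5): a, b, c, d, e
  1-simplices (9): ab, ac, ad, ae, bc, bd, be, cd, ce
  2-simplices (6): abd, abe, acd, ace, bcd, bce

so the chain groups are C_0 ≅ Z^5, C_1 ≅ Z^9, C_2 ≅ Z^6.

The boundary map ∂_1: C_1 → C_0 maps an edge to its endpoints' difference, ∂[p,q] = q − p. For instance
  ∂cd = d − c.
As a 5×9 matrix over Z this has rank 4, with invariant factors (1,1,1,1).

∂_2: C_2 → C_1 sends each 2-simplex [p,q,r] to [q,r] − [p,r] + [p,q]. For instance
  ∂ace = ce − ae + ac,
  ∂bce = ce − be + bc.
This gives a 9×6 integer matrix of rank 5; reducing to Smith normal form yields diagonal entries (1,1,1,1,1).

Reading off H_k = ker ∂_k / im ∂_{k+1}:

  H_2: rank ker ∂_2 − rank ∂_3 = (6 − 5) − 0 = 1, and there is no ∂_3, so H_2 ≅ Z.

H_2 = Z.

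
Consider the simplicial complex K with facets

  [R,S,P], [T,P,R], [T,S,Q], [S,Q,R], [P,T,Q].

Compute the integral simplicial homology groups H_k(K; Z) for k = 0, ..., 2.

H_0 ≅ Z,  H_1 ≅ Z,  H_2 = 0.

K has 5 vertices, 10 edges, 5 triangles.
rank ∂_0 = 0, rank ∂_1 = 4 ⇒ b_0 = 5 − 0 − 4 = 1; all invariant factors of ∂_1 are 1 so no torsion. So H_0 = Z.
rank ∂_1 = 4, rank ∂_2 = 5 ⇒ b_1 = 10 − 4 − 5 = 1; all invariant factors of ∂_2 are 1 so no torsion. So H_1 = Z.
rank ∂_2 = 5, rank ∂_3 = 0 ⇒ b_2 = 5 − 5 − 0 = 0. So H_2 = 0.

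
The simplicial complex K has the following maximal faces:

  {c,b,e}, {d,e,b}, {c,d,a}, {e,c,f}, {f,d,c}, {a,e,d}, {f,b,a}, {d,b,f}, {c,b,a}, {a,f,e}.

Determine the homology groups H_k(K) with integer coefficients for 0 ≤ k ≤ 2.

We work with the vertex ordering a < b < c < d < e < f. The simplices of K, each written with vertices in increasing order, are:

  0-simplices (6): a, b, c, d, e, f
  1-simplices (15): ab, ac, ad, ae, af, bc, bd, be, bf, cd, ce, cf, de, df, ef
  2-simplices (10): abc, abf, acd, ade, aef, bce, bde, bdf, cdf, cef

so the chain groups are C_0 ≅ Z^6, C_1 ≅ Z^15, C_2 ≅ Z^10.

Boundary ∂_1: C_1 → C_0 maps an edge to its endpoints' difference, ∂[p,q] = q − p. For instance
  ∂ad = d − a.
As a 6×15 matrix over Z this has rank 5, with invariant factors (1,1,1,1,1).

∂_2: C_2 → C_1 sends each 2-simplex [p,q,r] to [q,r] − [p,r] + [p,q]. For instance
  ∂cdf = df − cf + cd,
  ∂bdf = df − bf + bd.
This gives a 15×10 integer matrix of rank 10; reducing to Smith normal form yields diagonal entries (1,1,1,1,1,1,1,1,1,2).

From H_k ≅ ker(∂_k) / im(∂_{k+1}) we obtain:

  H_0: rank C_0 − rank ∂_1 = 6 − 5 = 1, and the invariant factors of ∂_1 are all 1, so H_0 ≅ Z.
  H_1: rank ker ∂_1 − rank ∂_2 = (15 − 5) − 10 = 0, and ∂_2 has invariant factor 2 > 1, so H_1 ≅ Z/2Z.
  H_2: rank ker ∂_2 − rank ∂_3 = (10 − 10) − 0 = 0, and there is no ∂_3, so H_2 ≅ 0.

As a check, the Euler characteristic is 6 − 15 + 10 = 1, which agrees with 1 − 0 + 0 = 1.
(K is a triangulation of the real projective plane RP^2.)

H_0 ≅ Z,  H_1 ≅ Z/2Z,  H_2 = 0.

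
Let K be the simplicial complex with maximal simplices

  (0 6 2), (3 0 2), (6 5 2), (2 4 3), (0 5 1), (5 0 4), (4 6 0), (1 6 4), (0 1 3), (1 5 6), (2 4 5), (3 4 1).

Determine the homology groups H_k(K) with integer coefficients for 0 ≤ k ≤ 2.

H_0 = Z,  H_1 = Z/2,  H_2 = 0.

Take the total order 0 < 1 < 2 < 3 < 4 < 5 < 6 on the vertex set. Then K (dimension 2) consists of the simplices:

  0-simplices (7): [0], [1], [2], [3], [4], [5], [6]
  1-simplices (18): [0,1], [0,2], [0,3], [0,4], [0,5], [0,6], [1,3], [1,4], [1,5], [1,6], [2,3], [2,4], [2,5], [2,6], [3,4], [4,5], [4,6], [5,6]
  2-simplices (12): [0,1,3], [0,1,5], [0,2,3], [0,2,6], [0,4,5], [0,4,6], [1,3,4], [1,4,6], [1,5,6], [2,3,4], [2,4,5], [2,5,6]

Hence C_0 ≅ Z^7, C_1 ≅ Z^18, C_2 ≅ Z^12.

Boundary ∂_1: C_1 → C_0 maps an edge to its endpoints' difference, ∂[p,q] = q − p. For instance
  ∂[3,4] = [4] − [3].
This gives a 7×18 integer matrix of rank 6; reducing to Smith normal form yields diagonal entries (1,1,1,1,1,1).

∂_2: C_2 → C_1 acts by ∂[p,q,r] = [q,r] − [p,r] + [p,q]. For instance
  ∂[0,1,3] = [1,3] − [0,3] + [0,1],
  ∂[0,1,5] = [1,5] − [0,5] + [0,1].
As a 18×12 matrix over Z this has rank 12, with invariant factors (1,1,1,1,1,1,1,1,1,1,1,2).

Reading off H_k = ker ∂_k / im ∂_{k+1}:

  H_0: rank C_0 − rank ∂_1 = 7 − 6 = 1, and the invariant factors of ∂_1 are all 1, so H_0 ≅ Z.
  H_1: rank ker ∂_1 − rank ∂_2 = (18 − 6) − 12 = 0, and ∂_2 has invariant factor 2 > 1, so H_1 ≅ Z/2.
  H_2: rank ker ∂_2 − rank ∂_3 = (12 − 12) − 0 = 0, and there is no ∂_3, so H_2 ≅ 0.

(K is a triangulation of the real projective plane RP^2.)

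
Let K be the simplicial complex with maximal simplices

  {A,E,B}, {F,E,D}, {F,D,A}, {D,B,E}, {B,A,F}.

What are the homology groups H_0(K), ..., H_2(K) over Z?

H_0 = Z,  H_1 = Z,  H_2 = 0.

Take the total order A < B < D < E < F on the vertex set. Then K (dimension 2) consists of the simplices:

  0-simplices (5): A, B, D, E, F
  1-simplices (10): AB, AD, AE, AF, BD, BE, BF, DE, DF, EF
  2-simplices (5): ABE, ABF, ADF, BDE, DEF

giving chain groups C_0 ≅ Z^5, C_1 ≅ Z^10, C_2 ≅ Z^5.

∂_1: C_1 → C_0 maps an edge to its endpoints' difference, ∂[p,q] = q − p. For instance
  ∂DE = E − D.
This gives a 5×10 integer matrix of rank 4; reducing to Smith normal form yields diagonal entries (1,1,1,1).

Boundary ∂_2: C_2 → C_1 acts by ∂[p,q,r] = [q,r] − [p,r] + [p,q]. For instance
  ∂ADF = DF − AF + AD,
  ∂BDE = DE − BE + BD.
This gives a 10×5 integer matrix of rank 5; reducing to Smith normal form yields diagonal entries (1,1,1,1,1).

Now H_k = ker ∂_k / im ∂_{k+1}, so:

  H_0: rank C_0 − rank ∂_1 = 5 − 4 = 1, and the invariant factors of ∂_1 are all 1, so H_0 ≅ Z.
  H_1: rank ker ∂_1 − rank ∂_2 = (10 − 4) − 5 = 1, and the invariant factors of ∂_2 are all 1, so H_1 ≅ Z.
  H_2: rank ker ∂_2 − rank ∂_3 = (5 − 5) − 0 = 0, and there is no ∂_3, so H_2 ≅ 0.

As a check, the Euler characteristic is 5 − 10 + 5 = 0, which agrees with 1 − 1 + 0 = 0.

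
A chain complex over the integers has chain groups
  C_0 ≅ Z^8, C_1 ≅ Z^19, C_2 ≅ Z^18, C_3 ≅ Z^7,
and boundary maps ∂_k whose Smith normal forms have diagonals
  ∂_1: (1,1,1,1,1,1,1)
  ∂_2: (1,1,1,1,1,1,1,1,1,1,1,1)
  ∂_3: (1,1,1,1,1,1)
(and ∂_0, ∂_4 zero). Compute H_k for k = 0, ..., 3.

H_0 = Z,  H_1 = 0,  H_2 = 0,  H_3 = Z.

H_0: b_0 = 8 − 0 − 7 = 1; torsion from ∂_1 factors > 1: none. So H_0 = Z.
H_1: b_1 = 19 − 7 − 12 = 0; torsion from ∂_2 factors > 1: none. So H_1 = 0.
H_2: b_2 = 18 − 12 − 6 = 0; torsion from ∂_3 factors > 1: none. So H_2 = 0.
H_3: b_3 = 7 − 6 − 0 = 1; torsion from ∂_4 factors > 1: none. So H_3 = Z.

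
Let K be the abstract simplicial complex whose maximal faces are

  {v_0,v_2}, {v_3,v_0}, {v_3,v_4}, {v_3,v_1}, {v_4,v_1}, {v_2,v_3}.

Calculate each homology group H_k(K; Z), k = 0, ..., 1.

H_0 = Z,  H_1 = Z^2.

Fix the vertex order v_0 < v_1 < v_2 < v_3 < v_4 and write every simplex with vertices in increasing order. Then dim K = 1 and the simplices of K are:

  0-simplices (5): [v_0], [v_1], [v_2], [v_3], [v_4]
  1-simplices (6): [v_0,v_2], [v_0,v_3], [v_1,v_3], [v_1,v_4], [v_2,v_3], [v_3,v_4]

Hence C_0 ≅ Z^5, C_1 ≅ Z^6.

Boundary ∂_1: C_1 → C_0 is given by ∂[p,q] = [q] − [p]. For instance
  ∂[v_0,v_3] = [v_3] − [v_0].
The 5×6 boundary matrix has rank 4 and Smith normal form diag(1,1,1,1).

Now H_k = ker ∂_k / im ∂_{k+1}, so:

  H_0: rank C_0 − rank ∂_1 = 5 − 4 = 1, and the invariant factors of ∂_1 are all 1, so H_0 ≅ Z.
  H_1: rank ker ∂_1 − rank ∂_2 = (6 − 4) − 0 = 2, and there is no ∂_2, so H_1 ≅ Z^2.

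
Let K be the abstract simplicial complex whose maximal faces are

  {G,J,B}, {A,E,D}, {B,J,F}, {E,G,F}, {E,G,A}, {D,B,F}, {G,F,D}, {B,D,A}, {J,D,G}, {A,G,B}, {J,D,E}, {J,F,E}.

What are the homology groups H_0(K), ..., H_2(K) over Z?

H_0 ≅ Z,  H_1 ≅ Z/2Z,  H_2 = 0.

Fix the vertex order A < B < D < E < F < G < J and write every simplex with vertices in increasing order. Then dim K = 2 and the simplices of K are:

  0-simplices (7): A, B, D, E, F, G, J
  1-simplices (18): AB, AD, AE, AG, BD, BF, BG, BJ, DE, DF, DG, DJ, EF, EG, EJ, FG, FJ, GJ
  2-simplices (12): ABD, ABG, ADE, AEG, BDF, BFJ, BGJ, DEJ, DFG, DGJ, EFG, EFJ

Hence C_0 ≅ Z^7, C_1 ≅ Z^18, C_2 ≅ Z^12.

∂_1: C_1 → C_0 maps an edge to its endpoints' difference, ∂[p,q] = q − p.
The resulting 7×18 matrix has rank 6, and its Smith normal form has invariant factors (1,1,1,1,1,1).

Boundary ∂_2: C_2 → C_1 maps a triangle to the signed sum of its edges. For instance
  ∂BFJ = FJ − BJ + BF,
  ∂ADE = DE − AE + AD.
The 18×12 boundary matrix has rank 12 and Smith normal form diag(1,1,1,1,1,1,1,1,1,1,1,2).

Reading off H_k = ker ∂_k / im ∂_{k+1}:

  H_0: rank C_0 − rank ∂_1 = 7 − 6 = 1, and the invariant factors of ∂_1 are all 1, so H_0 = Z.
  H_1: rank ker ∂_1 − rank ∂_2 = (18 − 6) − 12 = 0, and ∂_2 has invariant factor 2 > 1, so H_1 = Z/2Z.
  H_2: rank ker ∂_2 − rank ∂_3 = (12 − 12) − 0 = 0, and there is no ∂_3, so H_2 = 0.

As a check, the Euler characteristic is 7 − 18 + 12 = 1, which agrees with 1 − 0 + 0 = 1.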